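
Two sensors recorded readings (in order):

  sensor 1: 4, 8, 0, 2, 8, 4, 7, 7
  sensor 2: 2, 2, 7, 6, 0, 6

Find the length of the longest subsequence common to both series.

2

Let dp[i][j] be the LCS length of the first i values of sensor 1 and the first j values of sensor 2. dp[i][j] = dp[i-1][j-1]+1 when the i-th and j-th values match, else max(dp[i-1][j], dp[i][j-1]).
    ·  2  2  7  6  0  6
 ·  0  0  0  0  0  0  0
 4  0  0  0  0  0  0  0
 8  0  0  0  0  0  0  0
 0  0  0  0  0  0  1  1
 2  0  1  1  1  1  1  1
 8  0  1  1  1  1  1  1
 4  0  1  1  1  1  1  1
 7  0  1  1  2  2  2  2
 7  0  1  1  2  2  2  2
dp[8][6] = 2. One LCS (by backtracking along matches): 2, 7.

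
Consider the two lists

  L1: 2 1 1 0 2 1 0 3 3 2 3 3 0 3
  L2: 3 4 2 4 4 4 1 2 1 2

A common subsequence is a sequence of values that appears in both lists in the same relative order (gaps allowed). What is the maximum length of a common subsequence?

5

Pick 2 [1,3], 1 [3,7], 2 [5,8], 1 [6,9], 2 [10,10]; all 5 values appear in both, in order. Since dp[14][10] = 5, nothing longer is possible.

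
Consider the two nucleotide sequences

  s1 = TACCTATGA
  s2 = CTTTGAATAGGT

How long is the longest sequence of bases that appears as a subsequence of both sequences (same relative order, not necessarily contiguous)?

5

Pick T [1,4], A [2,7], T [5,8], A [6,9], T [7,12]; all 5 bases appear in both, in order. The LCS DP gives dp[9][12] = 5, so this is optimal.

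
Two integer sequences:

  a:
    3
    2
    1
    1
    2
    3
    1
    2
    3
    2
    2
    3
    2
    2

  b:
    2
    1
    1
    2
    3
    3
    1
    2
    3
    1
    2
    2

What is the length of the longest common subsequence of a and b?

One common subsequence of length 10: 2 (a #2, b #1); then 1 (a #3, b #2); then 1 (a #4, b #3); then 2 (a #5, b #4); then 3 (a #6, b #6); then 1 (a #7, b #7); then 2 (a #8, b #8); then 3 (a #9, b #9); then 2 (a #13, b #11); then 2 (a #14, b #12). The LCS DP gives dp[14][12] = 10, so this is optimal.

10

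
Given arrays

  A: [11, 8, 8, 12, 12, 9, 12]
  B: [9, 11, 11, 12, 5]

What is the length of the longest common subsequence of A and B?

Match 11 at A[1]=B[3] → 12 at A[4]=B[4] — 2 values in the same relative order in both. Since dp[7][5] = 2, nothing longer is possible.

2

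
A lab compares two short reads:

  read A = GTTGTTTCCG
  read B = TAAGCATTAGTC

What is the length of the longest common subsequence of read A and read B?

Let dp[i][j] be the LCS length of the first i bases of read A and the first j bases of read B. dp[i][j] = dp[i-1][j-1]+1 when the i-th and j-th bases match, else max(dp[i-1][j], dp[i][j-1]).
    ·  T  A  A  G  C  A  T  T  A  G  T  C
 ·  0  0  0  0  0  0  0  0  0  0  0  0  0
 G  0  0  0  0  1  1  1  1  1  1  1  1  1
 T  0  1  1  1  1  1  1  2  2  2  2  2  2
 T  0  1  1  1  1  1  1  2  3  3  3  3  3
 G  0  1  1  1  2  2  2  2  3  3  4  4  4
 T  0  1  1  1  2  2  2  3  3  3  4  5  5
 T  0  1  1  1  2  2  2  3  4  4  4  5  5
 T  0  1  1  1  2  2  2  3  4  4  4  5  5
 C  0  1  1  1  2  3  3  3  4  4  4  5  6
 C  0  1  1  1  2  3  3  3  4  4  4  5  6
 G  0  1  1  1  2  3  3  3  4  4  5  5  6
dp[10][12] = 6. One LCS (by backtracking along matches): GTTGTC.

6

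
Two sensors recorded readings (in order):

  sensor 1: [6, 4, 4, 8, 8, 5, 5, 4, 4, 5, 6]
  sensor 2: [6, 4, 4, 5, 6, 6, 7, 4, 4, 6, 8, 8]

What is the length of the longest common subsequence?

7

Taking 6 [1,1], 4 [2,2], 4 [3,3], 5 [6,4], 4 [8,8], 4 [9,9], 6 [11,10] gives a common subsequence of length 7, and the DP table's final entry dp[11][12] is also 7, so no common subsequence is longer.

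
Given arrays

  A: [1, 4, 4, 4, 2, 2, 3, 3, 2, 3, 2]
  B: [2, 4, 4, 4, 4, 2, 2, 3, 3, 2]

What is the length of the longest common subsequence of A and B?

8

One common subsequence of length 8: 4 (A #2, B #3); then 4 (A #3, B #4); then 4 (A #4, B #5); then 2 (A #5, B #6); then 2 (A #6, B #7); then 3 (A #8, B #8); then 3 (A #10, B #9); then 2 (A #11, B #10). Since dp[11][10] = 8, nothing longer is possible.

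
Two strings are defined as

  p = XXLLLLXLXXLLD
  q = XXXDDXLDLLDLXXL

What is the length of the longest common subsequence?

Taking X at p[1]=q[3]; then X at p[2]=q[6]; then L at p[3]=q[7]; then L at p[4]=q[9]; then L at p[5]=q[10]; then L at p[8]=q[12]; then X at p[9]=q[13]; then X at p[10]=q[14]; then L at p[12]=q[15] gives a common subsequence of length 9. Since dp[13][15] = 9, nothing longer is possible.

9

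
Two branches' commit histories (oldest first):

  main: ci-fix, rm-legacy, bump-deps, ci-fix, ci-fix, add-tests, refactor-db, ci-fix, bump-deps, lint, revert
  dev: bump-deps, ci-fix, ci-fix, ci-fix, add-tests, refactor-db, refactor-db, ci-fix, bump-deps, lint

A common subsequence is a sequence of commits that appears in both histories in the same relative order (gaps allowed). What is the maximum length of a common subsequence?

8

One common subsequence of length 8: ci-fix (main #1, dev #2) → ci-fix (main #4, dev #3) → ci-fix (main #5, dev #4) → add-tests (main #6, dev #5) → refactor-db (main #7, dev #7) → ci-fix (main #8, dev #8) → bump-deps (main #9, dev #9) → lint (main #10, dev #10). dp[11][10] = 8 confirms this is the maximum.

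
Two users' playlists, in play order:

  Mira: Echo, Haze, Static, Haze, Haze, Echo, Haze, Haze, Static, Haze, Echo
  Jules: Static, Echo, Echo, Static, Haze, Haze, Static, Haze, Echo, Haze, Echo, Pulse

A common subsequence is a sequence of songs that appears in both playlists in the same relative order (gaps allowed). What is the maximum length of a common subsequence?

Taking Echo (Mira #1, Jules #3); then Haze (Mira #2, Jules #6); then Static (Mira #3, Jules #7); then Haze (Mira #5, Jules #8); then Echo (Mira #6, Jules #9); then Haze (Mira #10, Jules #10); then Echo (Mira #11, Jules #11) gives a common subsequence of length 7. dp[11][12] = 7 confirms this is the maximum.

7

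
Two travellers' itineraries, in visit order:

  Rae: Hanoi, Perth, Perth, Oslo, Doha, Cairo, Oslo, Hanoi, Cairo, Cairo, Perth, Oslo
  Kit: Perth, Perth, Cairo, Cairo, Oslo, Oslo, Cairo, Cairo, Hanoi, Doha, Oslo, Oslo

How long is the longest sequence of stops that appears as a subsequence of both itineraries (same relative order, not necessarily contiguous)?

Match Perth at Rae[2]=Kit[1], then Perth at Rae[3]=Kit[2], then Oslo at Rae[4]=Kit[5], then Oslo at Rae[7]=Kit[6], then Cairo at Rae[9]=Kit[7], then Cairo at Rae[10]=Kit[8], then Oslo at Rae[12]=Kit[12] — 7 stops in the same relative order in both. The LCS DP gives dp[12][12] = 7, so this is optimal.

7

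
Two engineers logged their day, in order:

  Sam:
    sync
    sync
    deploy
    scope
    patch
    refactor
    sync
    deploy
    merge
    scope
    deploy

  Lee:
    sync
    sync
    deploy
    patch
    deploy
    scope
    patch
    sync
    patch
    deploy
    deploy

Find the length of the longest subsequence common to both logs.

8

Match sync [1,1]; then sync [2,2]; then deploy [3,5]; then scope [4,6]; then patch [5,7]; then sync [7,8]; then deploy [8,10]; then deploy [11,11] — 8 tasks in the same relative order in both. The LCS DP gives dp[11][11] = 8, so this is optimal.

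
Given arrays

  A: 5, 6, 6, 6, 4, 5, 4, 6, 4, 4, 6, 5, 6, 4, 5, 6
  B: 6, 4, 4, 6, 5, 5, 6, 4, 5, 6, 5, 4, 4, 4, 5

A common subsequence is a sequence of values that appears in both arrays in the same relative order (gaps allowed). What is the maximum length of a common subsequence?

10

One common subsequence of length 10: 6 at A[2]=B[1], 6 at A[3]=B[4], 6 at A[4]=B[7], 4 at A[5]=B[8], 5 at A[6]=B[9], 6 at A[8]=B[10], 4 at A[9]=B[12], 4 at A[10]=B[13], 4 at A[14]=B[14], 5 at A[15]=B[15]. The LCS DP gives dp[16][15] = 10, so this is optimal.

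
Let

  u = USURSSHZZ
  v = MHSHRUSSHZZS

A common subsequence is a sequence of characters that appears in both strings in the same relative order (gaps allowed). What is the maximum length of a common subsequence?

7

One common subsequence of length 7: S (u #2, v #3), U (u #3, v #6), S (u #5, v #7), S (u #6, v #8), H (u #7, v #9), Z (u #8, v #10), Z (u #9, v #11). dp[9][12] = 7 confirms this is the maximum.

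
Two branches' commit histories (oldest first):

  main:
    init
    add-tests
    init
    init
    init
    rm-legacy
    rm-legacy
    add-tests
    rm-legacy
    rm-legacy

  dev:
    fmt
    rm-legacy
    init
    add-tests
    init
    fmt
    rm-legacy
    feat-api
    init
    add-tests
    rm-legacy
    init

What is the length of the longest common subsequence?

One common subsequence of length 6: init [1,3], then add-tests [2,4], then init [3,5], then init [5,9], then add-tests [8,10], then rm-legacy [9,11]. The LCS DP gives dp[10][12] = 6, so this is optimal.

6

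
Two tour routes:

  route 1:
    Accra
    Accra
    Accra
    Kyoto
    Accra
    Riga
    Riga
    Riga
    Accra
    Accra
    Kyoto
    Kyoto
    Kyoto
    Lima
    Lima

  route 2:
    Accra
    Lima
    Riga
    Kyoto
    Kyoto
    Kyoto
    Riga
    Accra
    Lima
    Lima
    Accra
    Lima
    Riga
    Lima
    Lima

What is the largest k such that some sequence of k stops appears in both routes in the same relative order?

7

Pick Accra (route 1 #1, route 2 #1); then Kyoto (route 1 #4, route 2 #6); then Riga (route 1 #8, route 2 #7); then Accra (route 1 #9, route 2 #8); then Accra (route 1 #10, route 2 #11); then Lima (route 1 #14, route 2 #14); then Lima (route 1 #15, route 2 #15); all 7 stops appear in both, in order. dp[15][15] = 7 confirms this is the maximum.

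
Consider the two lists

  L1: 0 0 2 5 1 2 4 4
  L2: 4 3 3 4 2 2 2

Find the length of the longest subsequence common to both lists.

Taking 2 at L1[3]=L2[6]; then 2 at L1[6]=L2[7] gives a common subsequence of length 2. dp[8][7] = 2 confirms this is the maximum.

2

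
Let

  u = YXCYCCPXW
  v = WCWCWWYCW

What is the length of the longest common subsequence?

4

Taking C at u[3]=v[4], then Y at u[4]=v[7], then C at u[6]=v[8], then W at u[9]=v[9] gives a common subsequence of length 4, and the DP table's final entry dp[9][9] is also 4, so no common subsequence is longer.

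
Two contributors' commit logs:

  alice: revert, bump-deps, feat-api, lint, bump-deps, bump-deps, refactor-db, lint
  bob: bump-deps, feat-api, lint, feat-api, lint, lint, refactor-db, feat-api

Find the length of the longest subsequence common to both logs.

One common subsequence of length 4: bump-deps (alice #2, bob #1), then feat-api (alice #3, bob #4), then lint (alice #4, bob #6), then refactor-db (alice #7, bob #7). dp[8][8] = 4 confirms this is the maximum.

4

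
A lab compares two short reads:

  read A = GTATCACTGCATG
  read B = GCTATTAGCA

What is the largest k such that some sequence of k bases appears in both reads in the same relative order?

8

Let dp[i][j] be the LCS length of the first i bases of read A and the first j bases of read B. dp[i][j] = dp[i-1][j-1]+1 when the i-th and j-th bases match, else max(dp[i-1][j], dp[i][j-1]).
    ·  G  C  T  A  T  T  A  G  C  A
 ·  0  0  0  0  0  0  0  0  0  0  0
 G  0  1  1  1  1  1  1  1  1  1  1
 T  0  1  1  2  2  2  2  2  2  2  2
 A  0  1  1  2  3  3  3  3  3  3  3
 T  0  1  1  2  3  4  4  4  4  4  4
 C  0  1  2  2  3  4  4  4  4  5  5
 A  0  1  2  2  3  4  4  5  5  5  6
 C  0  1  2  2  3  4  4  5  5  6  6
 T  0  1  2  3  3  4  5  5  5  6  6
 G  0  1  2  3  3  4  5  5  6  6  6
 C  0  1  2  3  3  4  5  5  6  7  7
 A  0  1  2  3  4  4  5  6  6  7  8
 T  0  1  2  3  4  5  5  6  6  7  8
 G  0  1  2  3  4  5  5  6  7  7  8
dp[13][10] = 8. One LCS (by backtracking along matches): GTATAGCA.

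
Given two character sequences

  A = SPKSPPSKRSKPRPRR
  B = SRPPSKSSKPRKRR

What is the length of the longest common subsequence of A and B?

Match S [1,1], then P [5,3], then P [6,4], then S [7,5], then K [8,6], then S [10,8], then K [11,9], then P [12,10], then R [13,11], then R [15,13], then R [16,14] — 11 characters in the same relative order in both, and the DP table's final entry dp[16][14] is also 11, so no common subsequence is longer.

11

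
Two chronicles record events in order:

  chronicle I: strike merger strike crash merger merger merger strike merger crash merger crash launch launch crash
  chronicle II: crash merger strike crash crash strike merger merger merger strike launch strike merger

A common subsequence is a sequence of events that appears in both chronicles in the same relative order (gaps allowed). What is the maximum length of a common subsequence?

8

Match merger (chronicle I #2, chronicle II #2); then strike (chronicle I #3, chronicle II #3); then crash (chronicle I #4, chronicle II #5); then merger (chronicle I #5, chronicle II #7); then merger (chronicle I #6, chronicle II #8); then merger (chronicle I #7, chronicle II #9); then strike (chronicle I #8, chronicle II #12); then merger (chronicle I #11, chronicle II #13) — 8 events in the same relative order in both. dp[15][13] = 8 confirms this is the maximum.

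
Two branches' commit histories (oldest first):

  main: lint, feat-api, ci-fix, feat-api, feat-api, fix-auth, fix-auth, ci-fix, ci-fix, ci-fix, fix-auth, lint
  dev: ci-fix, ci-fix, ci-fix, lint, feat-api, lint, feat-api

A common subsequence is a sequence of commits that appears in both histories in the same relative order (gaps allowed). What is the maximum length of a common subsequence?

4

One common subsequence of length 4: ci-fix at main[3]=dev[1]; then ci-fix at main[8]=dev[2]; then ci-fix at main[9]=dev[3]; then lint at main[12]=dev[6]. dp[12][7] = 4 confirms this is the maximum.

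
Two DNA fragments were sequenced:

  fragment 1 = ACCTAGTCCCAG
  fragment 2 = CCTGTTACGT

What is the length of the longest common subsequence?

Let dp[i][j] be the LCS length of the first i bases of fragment 1 and the first j bases of fragment 2. dp[i][j] = dp[i-1][j-1]+1 when the i-th and j-th bases match, else max(dp[i-1][j], dp[i][j-1]).
    ·  C  C  T  G  T  T  A  C  G  T
 ·  0  0  0  0  0  0  0  0  0  0  0
 A  0  0  0  0  0  0  0  1  1  1  1
 C  0  1  1  1  1  1  1  1  2  2  2
 C  0  1  2  2  2  2  2  2  2  2  2
 T  0  1  2  3  3  3  3  3  3  3  3
 A  0  1  2  3  3  3  3  4  4  4  4
 G  0  1  2  3  4  4  4  4  4  5  5
 T  0  1  2  3  4  5  5  5  5  5  6
 C  0  1  2  3  4  5  5  5  6  6  6
 C  0  1  2  3  4  5  5  5  6  6  6
 C  0  1  2  3  4  5  5  5  6  6  6
 A  0  1  2  3  4  5  5  6  6  6  6
 G  0  1  2  3  4  5  5  6  6  7  7
dp[12][10] = 7. One LCS (by backtracking along matches): CCTGTCG.

7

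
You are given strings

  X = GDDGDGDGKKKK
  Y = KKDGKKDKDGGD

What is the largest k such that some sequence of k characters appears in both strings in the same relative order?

Pick G [1,4], D [2,7], D [3,9], G [4,10], G [6,11], D [7,12]; all 6 characters appear in both, in order. dp[12][12] = 6 confirms this is the maximum.

6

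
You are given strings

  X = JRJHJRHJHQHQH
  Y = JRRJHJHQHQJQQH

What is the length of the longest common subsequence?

Pick J at X[1]=Y[1] → R at X[2]=Y[3] → J at X[3]=Y[4] → H at X[4]=Y[5] → J at X[5]=Y[6] → H at X[7]=Y[9] → J at X[8]=Y[11] → Q at X[10]=Y[12] → Q at X[12]=Y[13] → H at X[13]=Y[14]; all 10 characters appear in both, in order, and the DP table's final entry dp[13][14] is also 10, so no common subsequence is longer.

10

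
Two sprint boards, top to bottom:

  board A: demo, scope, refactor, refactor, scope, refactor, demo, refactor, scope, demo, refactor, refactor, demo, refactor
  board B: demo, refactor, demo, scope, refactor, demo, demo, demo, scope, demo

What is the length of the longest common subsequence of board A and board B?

7

Pick demo [1,1] → refactor [3,2] → scope [5,4] → refactor [6,5] → demo [7,8] → scope [9,9] → demo [13,10]; all 7 tasks appear in both, in order. dp[14][10] = 7 confirms this is the maximum.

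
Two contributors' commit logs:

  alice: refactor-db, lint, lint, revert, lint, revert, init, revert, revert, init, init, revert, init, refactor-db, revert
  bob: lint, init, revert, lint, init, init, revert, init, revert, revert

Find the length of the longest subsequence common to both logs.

Match lint at alice[2]=bob[1] → revert at alice[4]=bob[3] → lint at alice[5]=bob[4] → init at alice[7]=bob[6] → revert at alice[9]=bob[7] → init at alice[11]=bob[8] → revert at alice[12]=bob[9] → revert at alice[15]=bob[10] — 8 commits in the same relative order in both. dp[15][10] = 8 confirms this is the maximum.

8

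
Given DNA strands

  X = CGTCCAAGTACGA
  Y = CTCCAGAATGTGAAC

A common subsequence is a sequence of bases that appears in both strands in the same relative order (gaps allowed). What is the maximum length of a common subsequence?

10

Taking C at X[1]=Y[1]; then T at X[3]=Y[2]; then C at X[4]=Y[3]; then C at X[5]=Y[4]; then A at X[6]=Y[7]; then A at X[7]=Y[8]; then G at X[8]=Y[10]; then T at X[9]=Y[11]; then A at X[10]=Y[14]; then C at X[11]=Y[15] gives a common subsequence of length 10, and the DP table's final entry dp[13][15] is also 10, so no common subsequence is longer.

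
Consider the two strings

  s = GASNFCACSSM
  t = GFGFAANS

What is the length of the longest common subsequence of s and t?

One common subsequence of length 4: G at s[1]=t[3], then A at s[2]=t[6], then N at s[4]=t[7], then S at s[10]=t[8]. dp[11][8] = 4 confirms this is the maximum.

4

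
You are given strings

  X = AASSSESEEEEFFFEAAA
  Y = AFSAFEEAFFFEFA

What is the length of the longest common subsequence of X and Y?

9

Pick A [1,1], A [2,4], E [6,6], E [8,7], F [12,9], F [13,10], F [14,11], E [15,12], A [18,14]; all 9 characters appear in both, in order, and the DP table's final entry dp[18][14] is also 9, so no common subsequence is longer.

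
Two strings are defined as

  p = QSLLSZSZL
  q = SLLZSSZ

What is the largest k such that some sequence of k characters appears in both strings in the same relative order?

Let dp[i][j] be the LCS length of the first i characters of p and the first j characters of q. dp[i][j] = dp[i-1][j-1]+1 when the i-th and j-th characters match, else max(dp[i-1][j], dp[i][j-1]).
    ·  S  L  L  Z  S  S  Z
 ·  0  0  0  0  0  0  0  0
 Q  0  0  0  0  0  0  0  0
 S  0  1  1  1  1  1  1  1
 L  0  1  2  2  2  2  2  2
 L  0  1  2  3  3  3  3  3
 S  0  1  2  3  3  4  4  4
 Z  0  1  2  3  4  4  4  5
 S  0  1  2  3  4  5  5  5
 Z  0  1  2  3  4  5  5  6
 L  0  1  2  3  4  5  5  6
dp[9][7] = 6. One LCS (by backtracking along matches): SLLSSZ.

6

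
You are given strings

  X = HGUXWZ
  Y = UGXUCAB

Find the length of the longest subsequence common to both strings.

Taking G (X #2, Y #2); then U (X #3, Y #4) gives a common subsequence of length 2, and the DP table's final entry dp[6][7] is also 2, so no common subsequence is longer.

2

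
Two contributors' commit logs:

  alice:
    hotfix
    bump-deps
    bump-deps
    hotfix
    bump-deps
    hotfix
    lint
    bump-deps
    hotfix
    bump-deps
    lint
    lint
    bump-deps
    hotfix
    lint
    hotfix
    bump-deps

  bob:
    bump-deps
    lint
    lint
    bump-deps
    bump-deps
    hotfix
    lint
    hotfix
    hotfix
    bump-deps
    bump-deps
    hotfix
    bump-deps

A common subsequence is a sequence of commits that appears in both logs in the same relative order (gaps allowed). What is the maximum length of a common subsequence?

10

One common subsequence of length 10: bump-deps at alice[2]=bob[1]; then bump-deps at alice[3]=bob[4]; then bump-deps at alice[5]=bob[5]; then hotfix at alice[6]=bob[6]; then lint at alice[7]=bob[7]; then hotfix at alice[9]=bob[9]; then bump-deps at alice[10]=bob[10]; then bump-deps at alice[13]=bob[11]; then hotfix at alice[16]=bob[12]; then bump-deps at alice[17]=bob[13]. dp[17][13] = 10 confirms this is the maximum.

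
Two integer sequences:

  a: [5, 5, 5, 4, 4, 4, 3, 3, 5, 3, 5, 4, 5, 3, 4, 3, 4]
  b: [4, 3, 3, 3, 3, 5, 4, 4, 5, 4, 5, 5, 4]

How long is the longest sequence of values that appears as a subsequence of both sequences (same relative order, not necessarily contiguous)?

Match 4 at a[4]=b[1]; then 3 at a[7]=b[3]; then 3 at a[8]=b[4]; then 3 at a[10]=b[5]; then 5 at a[11]=b[6]; then 4 at a[12]=b[8]; then 5 at a[13]=b[9]; then 4 at a[15]=b[10]; then 4 at a[17]=b[13] — 9 values in the same relative order in both. Since dp[17][13] = 9, nothing longer is possible.

9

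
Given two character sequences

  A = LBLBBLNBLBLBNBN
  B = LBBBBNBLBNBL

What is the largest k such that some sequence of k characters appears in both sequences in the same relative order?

Pick L at A[1]=B[1], then B at A[2]=B[3], then B at A[4]=B[4], then B at A[5]=B[5], then N at A[7]=B[6], then B at A[10]=B[7], then L at A[11]=B[8], then B at A[12]=B[9], then N at A[13]=B[10], then B at A[14]=B[11]; all 10 characters appear in both, in order, and the DP table's final entry dp[15][12] is also 10, so no common subsequence is longer.

10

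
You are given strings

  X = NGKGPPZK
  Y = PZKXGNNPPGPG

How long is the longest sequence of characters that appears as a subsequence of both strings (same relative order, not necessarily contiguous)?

4

Let dp[i][j] be the LCS length of the first i characters of X and the first j characters of Y. dp[i][j] = dp[i-1][j-1]+1 when the i-th and j-th characters match, else max(dp[i-1][j], dp[i][j-1]).
    ·  P  Z  K  X  G  N  N  P  P  G  P  G
 ·  0  0  0  0  0  0  0  0  0  0  0  0  0
 N  0  0  0  0  0  0  1  1  1  1  1  1  1
 G  0  0  0  0  0  1  1  1  1  1  2  2  2
 K  0  0  0  1  1  1  1  1  1  1  2  2  2
 G  0  0  0  1  1  2  2  2  2  2  2  2  3
 P  0  1  1  1  1  2  2  2  3  3  3  3  3
 P  0  1  1  1  1  2  2  2  3  4  4  4  4
 Z  0  1  2  2  2  2  2  2  3  4  4  4  4
 K  0  1  2  3  3  3  3  3  3  4  4  4  4
dp[8][12] = 4. One LCS (by backtracking along matches): KGPP.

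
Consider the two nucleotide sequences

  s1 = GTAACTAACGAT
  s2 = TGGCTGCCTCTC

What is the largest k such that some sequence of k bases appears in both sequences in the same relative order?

6

Pick G [1,3], then T [2,5], then C [5,8], then T [6,9], then C [9,10], then T [12,11]; all 6 bases appear in both, in order. Since dp[12][12] = 6, nothing longer is possible.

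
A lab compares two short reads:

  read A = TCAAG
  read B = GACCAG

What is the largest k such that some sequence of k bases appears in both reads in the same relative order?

3

Taking C [2,4], A [4,5], G [5,6] gives a common subsequence of length 3. Since dp[5][6] = 3, nothing longer is possible.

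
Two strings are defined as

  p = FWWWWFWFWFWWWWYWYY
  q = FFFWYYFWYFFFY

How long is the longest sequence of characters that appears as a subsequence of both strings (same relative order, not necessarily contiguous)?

8

Pick F at p[1]=q[1]; then F at p[6]=q[2]; then F at p[8]=q[3]; then W at p[9]=q[4]; then F at p[10]=q[7]; then W at p[14]=q[8]; then Y at p[15]=q[9]; then Y at p[18]=q[13]; all 8 characters appear in both, in order. Since dp[18][13] = 8, nothing longer is possible.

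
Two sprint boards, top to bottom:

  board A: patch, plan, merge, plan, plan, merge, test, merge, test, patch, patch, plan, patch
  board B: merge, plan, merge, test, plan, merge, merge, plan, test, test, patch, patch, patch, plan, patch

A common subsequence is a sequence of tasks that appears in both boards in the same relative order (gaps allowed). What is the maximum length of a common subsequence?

10

Match plan at board A[2]=board B[2], merge at board A[3]=board B[3], plan at board A[4]=board B[5], plan at board A[5]=board B[8], test at board A[7]=board B[9], test at board A[9]=board B[10], patch at board A[10]=board B[12], patch at board A[11]=board B[13], plan at board A[12]=board B[14], patch at board A[13]=board B[15] — 10 tasks in the same relative order in both, and the DP table's final entry dp[13][15] is also 10, so no common subsequence is longer.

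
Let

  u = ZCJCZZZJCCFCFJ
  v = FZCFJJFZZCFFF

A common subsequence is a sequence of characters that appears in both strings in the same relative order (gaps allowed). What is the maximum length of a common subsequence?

8

Pick Z (u #1, v #2), then C (u #2, v #3), then J (u #3, v #6), then Z (u #6, v #8), then Z (u #7, v #9), then C (u #9, v #10), then F (u #11, v #12), then F (u #13, v #13); all 8 characters appear in both, in order. The LCS DP gives dp[14][13] = 8, so this is optimal.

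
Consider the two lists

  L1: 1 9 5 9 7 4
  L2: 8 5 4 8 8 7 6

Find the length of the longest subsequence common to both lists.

Let dp[i][j] be the LCS length of the first i values of L1 and the first j values of L2. dp[i][j] = dp[i-1][j-1]+1 when the i-th and j-th values match, else max(dp[i-1][j], dp[i][j-1]).
    ·  8  5  4  8  8  7  6
 ·  0  0  0  0  0  0  0  0
 1  0  0  0  0  0  0  0  0
 9  0  0  0  0  0  0  0  0
 5  0  0  1  1  1  1  1  1
 9  0  0  1  1  1  1  1  1
 7  0  0  1  1  1  1  2  2
 4  0  0  1  2  2  2  2  2
dp[6][7] = 2. One LCS (by backtracking along matches): 5, 7.

2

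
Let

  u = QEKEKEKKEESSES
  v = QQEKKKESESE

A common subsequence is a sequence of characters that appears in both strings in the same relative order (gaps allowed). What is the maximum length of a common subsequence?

9

Taking Q (u #1, v #2) → E (u #4, v #3) → K (u #5, v #4) → K (u #7, v #5) → K (u #8, v #6) → E (u #9, v #7) → E (u #10, v #9) → S (u #12, v #10) → E (u #13, v #11) gives a common subsequence of length 9. dp[14][11] = 9 confirms this is the maximum.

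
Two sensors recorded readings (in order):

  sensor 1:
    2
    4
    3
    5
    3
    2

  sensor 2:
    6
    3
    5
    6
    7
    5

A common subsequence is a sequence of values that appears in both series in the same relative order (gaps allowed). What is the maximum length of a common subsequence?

2

One common subsequence of length 2: 3 (sensor 1 #3, sensor 2 #2), then 5 (sensor 1 #4, sensor 2 #6), and the DP table's final entry dp[6][6] is also 2, so no common subsequence is longer.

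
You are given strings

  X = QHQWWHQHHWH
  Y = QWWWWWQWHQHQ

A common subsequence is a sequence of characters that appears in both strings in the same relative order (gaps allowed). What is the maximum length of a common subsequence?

6

Let dp[i][j] be the LCS length of the first i characters of X and the first j characters of Y. dp[i][j] = dp[i-1][j-1]+1 when the i-th and j-th characters match, else max(dp[i-1][j], dp[i][j-1]).
    ·  Q  W  W  W  W  W  Q  W  H  Q  H  Q
 ·  0  0  0  0  0  0  0  0  0  0  0  0  0
 Q  0  1  1  1  1  1  1  1  1  1  1  1  1
 H  0  1  1  1  1  1  1  1  1  2  2  2  2
 Q  0  1  1  1  1  1  1  2  2  2  3  3  3
 W  0  1  2  2  2  2  2  2  3  3  3  3  3
 W  0  1  2  3  3  3  3  3  3  3  3  3  3
 H  0  1  2  3  3  3  3  3  3  4  4  4  4
 Q  0  1  2  3  3  3  3  4  4  4  5  5  5
 H  0  1  2  3  3  3  3  4  4  5  5  6  6
 H  0  1  2  3  3  3  3  4  4  5  5  6  6
 W  0  1  2  3  4  4  4  4  5  5  5  6  6
 H  0  1  2  3  4  4  4  4  5  6  6  6  6
dp[11][12] = 6. One LCS (by backtracking along matches): QQWHQH.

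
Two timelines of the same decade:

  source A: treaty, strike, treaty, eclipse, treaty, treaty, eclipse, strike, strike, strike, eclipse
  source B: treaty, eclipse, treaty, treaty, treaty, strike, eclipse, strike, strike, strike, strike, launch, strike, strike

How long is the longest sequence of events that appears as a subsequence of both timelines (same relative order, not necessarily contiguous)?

8

Pick treaty [1,1]; then treaty [3,3]; then treaty [5,4]; then treaty [6,5]; then eclipse [7,7]; then strike [8,11]; then strike [9,13]; then strike [10,14]; all 8 events appear in both, in order. Since dp[11][14] = 8, nothing longer is possible.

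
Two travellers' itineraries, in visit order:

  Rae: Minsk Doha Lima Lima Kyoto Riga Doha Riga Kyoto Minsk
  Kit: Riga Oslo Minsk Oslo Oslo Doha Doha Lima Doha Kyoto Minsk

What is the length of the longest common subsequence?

6

Pick Minsk at Rae[1]=Kit[3] → Doha at Rae[2]=Kit[7] → Lima at Rae[4]=Kit[8] → Doha at Rae[7]=Kit[9] → Kyoto at Rae[9]=Kit[10] → Minsk at Rae[10]=Kit[11]; all 6 stops appear in both, in order. Since dp[10][11] = 6, nothing longer is possible.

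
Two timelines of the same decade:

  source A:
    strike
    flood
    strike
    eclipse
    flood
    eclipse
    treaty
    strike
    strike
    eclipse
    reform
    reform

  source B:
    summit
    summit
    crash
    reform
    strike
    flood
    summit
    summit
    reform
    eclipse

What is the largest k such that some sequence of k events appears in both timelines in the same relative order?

One common subsequence of length 3: strike (source A #1, source B #5), flood (source A #2, source B #6), eclipse (source A #10, source B #10), and the DP table's final entry dp[12][10] is also 3, so no common subsequence is longer.

3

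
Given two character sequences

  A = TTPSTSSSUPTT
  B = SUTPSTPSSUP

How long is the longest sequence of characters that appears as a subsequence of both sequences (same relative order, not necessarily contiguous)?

Let dp[i][j] be the LCS length of the first i characters of A and the first j characters of B. dp[i][j] = dp[i-1][j-1]+1 when the i-th and j-th characters match, else max(dp[i-1][j], dp[i][j-1]).
    ·  S  U  T  P  S  T  P  S  S  U  P
 ·  0  0  0  0  0  0  0  0  0  0  0  0
 T  0  0  0  1  1  1  1  1  1  1  1  1
 T  0  0  0  1  1  1  2  2  2  2  2  2
 P  0  0  0  1  2  2  2  3  3  3  3  3
 S  0  1  1  1  2  3  3  3  4  4  4  4
 T  0  1  1  2  2  3  4  4  4  4  4  4
 S  0  1  1  2  2  3  4  4  5  5  5  5
 S  0  1  1  2  2  3  4  4  5  6  6  6
 S  0  1  1  2  2  3  4  4  5  6  6  6
 U  0  1  2  2  2  3  4  4  5  6  7  7
 P  0  1  2  2  3  3  4  5  5  6  7  8
 T  0  1  2  3  3  3  4  5  5  6  7  8
 T  0  1  2  3  3  3  4  5  5  6  7  8
dp[12][11] = 8. One LCS (by backtracking along matches): TPSTSSUP.

8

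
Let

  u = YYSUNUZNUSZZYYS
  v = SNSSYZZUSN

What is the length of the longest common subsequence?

6

Match S (u #3, v #1) → N (u #5, v #2) → S (u #10, v #4) → Z (u #11, v #6) → Z (u #12, v #7) → S (u #15, v #9) — 6 characters in the same relative order in both. Since dp[15][10] = 6, nothing longer is possible.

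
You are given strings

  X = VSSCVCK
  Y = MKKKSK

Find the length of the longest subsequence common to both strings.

Let dp[i][j] be the LCS length of the first i characters of X and the first j characters of Y. dp[i][j] = dp[i-1][j-1]+1 when the i-th and j-th characters match, else max(dp[i-1][j], dp[i][j-1]).
    ·  M  K  K  K  S  K
 ·  0  0  0  0  0  0  0
 V  0  0  0  0  0  0  0
 S  0  0  0  0  0  1  1
 S  0  0  0  0  0  1  1
 C  0  0  0  0  0  1  1
 V  0  0  0  0  0  1  1
 C  0  0  0  0  0  1  1
 K  0  0  1  1  1  1  2
dp[7][6] = 2. One LCS (by backtracking along matches): SK.

2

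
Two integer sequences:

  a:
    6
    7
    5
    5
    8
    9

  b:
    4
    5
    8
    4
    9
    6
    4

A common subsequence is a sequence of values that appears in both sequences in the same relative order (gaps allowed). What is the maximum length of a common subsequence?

Let dp[i][j] be the LCS length of the first i values of a and the first j values of b. dp[i][j] = dp[i-1][j-1]+1 when the i-th and j-th values match, else max(dp[i-1][j], dp[i][j-1]).
    ·  4  5  8  4  9  6  4
 ·  0  0  0  0  0  0  0  0
 6  0  0  0  0  0  0  1  1
 7  0  0  0  0  0  0  1  1
 5  0  0  1  1  1  1  1  1
 5  0  0  1  1  1  1  1  1
 8  0  0  1  2  2  2  2  2
 9  0  0  1  2  2  3  3  3
dp[6][7] = 3. One LCS (by backtracking along matches): 5, 8, 9.

3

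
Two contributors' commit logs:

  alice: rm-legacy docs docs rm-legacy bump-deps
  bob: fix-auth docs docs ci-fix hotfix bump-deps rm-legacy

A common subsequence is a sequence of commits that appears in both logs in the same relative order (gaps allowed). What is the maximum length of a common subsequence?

3

One common subsequence of length 3: docs at alice[2]=bob[2], docs at alice[3]=bob[3], rm-legacy at alice[4]=bob[7]. dp[5][7] = 3 confirms this is the maximum.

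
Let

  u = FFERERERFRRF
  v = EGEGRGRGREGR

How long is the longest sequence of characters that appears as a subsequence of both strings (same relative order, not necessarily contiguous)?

Let dp[i][j] be the LCS length of the first i characters of u and the first j characters of v. dp[i][j] = dp[i-1][j-1]+1 when the i-th and j-th characters match, else max(dp[i-1][j], dp[i][j-1]).
    ·  E  G  E  G  R  G  R  G  R  E  G  R
 ·  0  0  0  0  0  0  0  0  0  0  0  0  0
 F  0  0  0  0  0  0  0  0  0  0  0  0  0
 F  0  0  0  0  0  0  0  0  0  0  0  0  0
 E  0  1  1  1  1  1  1  1  1  1  1  1  1
 R  0  1  1  1  1  2  2  2  2  2  2  2  2
 E  0  1  1  2  2  2  2  2  2  2  3  3  3
 R  0  1  1  2  2  3  3  3  3  3  3  3  4
 E  0  1  1  2  2  3  3  3  3  3  4  4  4
 R  0  1  1  2  2  3  3  4  4  4  4  4  5
 F  0  1  1  2  2  3  3  4  4  4  4  4  5
 R  0  1  1  2  2  3  3  4  4  5  5  5  5
 R  0  1  1  2  2  3  3  4  4  5  5  5  6
 F  0  1  1  2  2  3  3  4  4  5  5  5  6
dp[12][12] = 6. One LCS (by backtracking along matches): EERRRR.

6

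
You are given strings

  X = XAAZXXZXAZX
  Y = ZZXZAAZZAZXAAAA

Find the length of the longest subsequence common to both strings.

Pick X [1,3], then A [2,5], then A [3,6], then Z [4,7], then Z [7,8], then A [9,9], then Z [10,10], then X [11,11]; all 8 characters appear in both, in order. Since dp[11][15] = 8, nothing longer is possible.

8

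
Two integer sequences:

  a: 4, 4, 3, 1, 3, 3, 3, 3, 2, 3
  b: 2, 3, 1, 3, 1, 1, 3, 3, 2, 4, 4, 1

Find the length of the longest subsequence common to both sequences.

Match 3 at a[3]=b[2]; then 1 at a[4]=b[3]; then 3 at a[5]=b[4]; then 3 at a[7]=b[7]; then 3 at a[8]=b[8]; then 2 at a[9]=b[9] — 6 values in the same relative order in both, and the DP table's final entry dp[10][12] is also 6, so no common subsequence is longer.

6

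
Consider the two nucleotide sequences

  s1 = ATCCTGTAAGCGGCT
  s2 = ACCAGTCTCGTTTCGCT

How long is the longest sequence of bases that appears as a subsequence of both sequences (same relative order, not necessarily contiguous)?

Match A at s1[1]=s2[4] → T at s1[2]=s2[6] → C at s1[3]=s2[7] → C at s1[4]=s2[9] → T at s1[5]=s2[12] → T at s1[7]=s2[13] → C at s1[11]=s2[14] → G at s1[13]=s2[15] → C at s1[14]=s2[16] → T at s1[15]=s2[17] — 10 bases in the same relative order in both. Since dp[15][17] = 10, nothing longer is possible.

10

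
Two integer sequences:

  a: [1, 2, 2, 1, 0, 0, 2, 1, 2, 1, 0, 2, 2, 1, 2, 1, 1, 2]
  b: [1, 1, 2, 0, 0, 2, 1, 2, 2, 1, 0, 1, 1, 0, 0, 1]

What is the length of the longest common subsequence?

12

Pick 1 (a #1, b #2), then 2 (a #3, b #3), then 0 (a #5, b #4), then 0 (a #6, b #5), then 2 (a #7, b #6), then 1 (a #8, b #7), then 2 (a #9, b #9), then 1 (a #10, b #10), then 0 (a #11, b #11), then 1 (a #14, b #12), then 1 (a #16, b #13), then 1 (a #17, b #16); all 12 values appear in both, in order. dp[18][16] = 12 confirms this is the maximum.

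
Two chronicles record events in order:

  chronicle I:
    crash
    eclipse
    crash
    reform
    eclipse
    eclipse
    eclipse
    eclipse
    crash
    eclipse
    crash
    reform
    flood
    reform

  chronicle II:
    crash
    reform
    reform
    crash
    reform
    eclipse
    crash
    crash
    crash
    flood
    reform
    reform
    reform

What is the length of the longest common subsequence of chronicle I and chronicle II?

Pick crash (chronicle I #1, chronicle II #1), crash (chronicle I #3, chronicle II #4), reform (chronicle I #4, chronicle II #5), eclipse (chronicle I #5, chronicle II #6), crash (chronicle I #9, chronicle II #8), crash (chronicle I #11, chronicle II #9), reform (chronicle I #12, chronicle II #12), reform (chronicle I #14, chronicle II #13); all 8 events appear in both, in order. dp[14][13] = 8 confirms this is the maximum.

8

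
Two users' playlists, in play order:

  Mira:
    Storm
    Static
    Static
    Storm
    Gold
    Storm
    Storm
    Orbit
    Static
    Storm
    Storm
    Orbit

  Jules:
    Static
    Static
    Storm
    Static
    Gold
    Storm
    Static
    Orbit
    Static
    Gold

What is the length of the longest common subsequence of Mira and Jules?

One common subsequence of length 7: Static (Mira #2, Jules #1) → Static (Mira #3, Jules #2) → Storm (Mira #4, Jules #3) → Gold (Mira #5, Jules #5) → Storm (Mira #6, Jules #6) → Orbit (Mira #8, Jules #8) → Static (Mira #9, Jules #9), and the DP table's final entry dp[12][10] is also 7, so no common subsequence is longer.

7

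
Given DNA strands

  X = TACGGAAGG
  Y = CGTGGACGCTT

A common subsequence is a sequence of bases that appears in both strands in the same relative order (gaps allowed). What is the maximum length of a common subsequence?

Let dp[i][j] be the LCS length of the first i bases of X and the first j bases of Y. dp[i][j] = dp[i-1][j-1]+1 when the i-th and j-th bases match, else max(dp[i-1][j], dp[i][j-1]).
    ·  C  G  T  G  G  A  C  G  C  T  T
 ·  0  0  0  0  0  0  0  0  0  0  0  0
 T  0  0  0  1  1  1  1  1  1  1  1  1
 A  0  0  0  1  1  1  2  2  2  2  2  2
 C  0  1  1  1  1  1  2  3  3  3  3  3
 G  0  1  2  2  2  2  2  3  4  4  4  4
 G  0  1  2  2  3  3  3  3  4  4  4  4
 A  0  1  2  2  3  3  4  4  4  4  4  4
 A  0  1  2  2  3  3  4  4  4  4  4  4
 G  0  1  2  2  3  4  4  4  5  5  5  5
 G  0  1  2  2  3  4  4  4  5  5  5  5
dp[9][11] = 5. One LCS (by backtracking along matches): TGGAG.

5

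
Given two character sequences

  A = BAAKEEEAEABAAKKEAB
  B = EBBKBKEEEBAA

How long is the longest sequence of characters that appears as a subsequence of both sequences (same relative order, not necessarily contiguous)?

8

Pick B [1,5], K [4,6], E [6,7], E [7,8], E [9,9], B [11,10], A [13,11], A [17,12]; all 8 characters appear in both, in order. dp[18][12] = 8 confirms this is the maximum.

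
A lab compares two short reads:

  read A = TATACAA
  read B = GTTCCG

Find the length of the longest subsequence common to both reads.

3

Let dp[i][j] be the LCS length of the first i bases of read A and the first j bases of read B. dp[i][j] = dp[i-1][j-1]+1 when the i-th and j-th bases match, else max(dp[i-1][j], dp[i][j-1]).
    ·  G  T  T  C  C  G
 ·  0  0  0  0  0  0  0
 T  0  0  1  1  1  1  1
 A  0  0  1  1  1  1  1
 T  0  0  1  2  2  2  2
 A  0  0  1  2  2  2  2
 C  0  0  1  2  3  3  3
 A  0  0  1  2  3  3  3
 A  0  0  1  2  3  3  3
dp[7][6] = 3. One LCS (by backtracking along matches): TTC.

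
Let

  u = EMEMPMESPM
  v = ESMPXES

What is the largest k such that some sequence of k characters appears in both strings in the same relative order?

5

Let dp[i][j] be the LCS length of the first i characters of u and the first j characters of v. dp[i][j] = dp[i-1][j-1]+1 when the i-th and j-th characters match, else max(dp[i-1][j], dp[i][j-1]).
    ·  E  S  M  P  X  E  S
 ·  0  0  0  0  0  0  0  0
 E  0  1  1  1  1  1  1  1
 M  0  1  1  2  2  2  2  2
 E  0  1  1  2  2  2  3  3
 M  0  1  1  2  2  2  3  3
 P  0  1  1  2  3  3  3  3
 M  0  1  1  2  3  3  3  3
 E  0  1  1  2  3  3  4  4
 S  0  1  2  2  3  3  4  5
 P  0  1  2  2  3  3  4  5
 M  0  1  2  3  3  3  4  5
dp[10][7] = 5. One LCS (by backtracking along matches): EMPES.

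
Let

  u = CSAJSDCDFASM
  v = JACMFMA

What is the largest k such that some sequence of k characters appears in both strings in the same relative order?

Let dp[i][j] be the LCS length of the first i characters of u and the first j characters of v. dp[i][j] = dp[i-1][j-1]+1 when the i-th and j-th characters match, else max(dp[i-1][j], dp[i][j-1]).
    ·  J  A  C  M  F  M  A
 ·  0  0  0  0  0  0  0  0
 C  0  0  0  1  1  1  1  1
 S  0  0  0  1  1  1  1  1
 A  0  0  1  1  1  1  1  2
 J  0  1  1  1  1  1  1  2
 S  0  1  1  1  1  1  1  2
 D  0  1  1  1  1  1  1  2
 C  0  1  1  2  2  2  2  2
 D  0  1  1  2  2  2  2  2
 F  0  1  1  2  2  3  3  3
 A  0  1  2  2  2  3  3  4
 S  0  1  2  2  2  3  3  4
 M  0  1  2  2  3  3  4  4
dp[12][7] = 4. One LCS (by backtracking along matches): ACFA.

4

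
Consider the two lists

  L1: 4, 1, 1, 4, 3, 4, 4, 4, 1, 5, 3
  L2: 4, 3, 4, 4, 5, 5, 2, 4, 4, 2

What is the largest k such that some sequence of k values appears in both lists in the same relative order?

5

Let dp[i][j] be the LCS length of the first i values of L1 and the first j values of L2. dp[i][j] = dp[i-1][j-1]+1 when the i-th and j-th values match, else max(dp[i-1][j], dp[i][j-1]).
    ·  4  3  4  4  5  5  2  4  4  2
 ·  0  0  0  0  0  0  0  0  0  0  0
 4  0  1  1  1  1  1  1  1  1  1  1
 1  0  1  1  1  1  1  1  1  1  1  1
 1  0  1  1  1  1  1  1  1  1  1  1
 4  0  1  1  2  2  2  2  2  2  2  2
 3  0  1  2  2  2  2  2  2  2  2  2
 4  0  1  2  3  3  3  3  3  3  3  3
 4  0  1  2  3  4  4  4  4  4  4  4
 4  0  1  2  3  4  4  4  4  5  5  5
 1  0  1  2  3  4  4  4  4  5  5  5
 5  0  1  2  3  4  5  5  5  5  5  5
 3  0  1  2  3  4  5  5  5  5  5  5
dp[11][10] = 5. One LCS (by backtracking along matches): 4, 4, 4, 4, 4.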